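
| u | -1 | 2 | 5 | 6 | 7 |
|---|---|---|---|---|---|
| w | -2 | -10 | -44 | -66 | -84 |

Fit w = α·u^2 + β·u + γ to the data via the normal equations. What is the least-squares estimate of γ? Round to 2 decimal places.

γ = -1.51

AᵀA·[α, β, γ]ᵀ = Aᵀw reads: 4339·α + 691·β + 115·γ = -7634;  691·α + 115·β + 19·γ = -1222;  115·α + 19·β + 5·γ = -206.
(Σu^2·u^2 = 4339, Σu^2·u = 691, Σu^2 = 115, Σu·u = 115, Σu = 19, Σ1 = 5, Σu^2·w = -7634, Σu·w = -1222, Σw = -206.)
Inverting the 3×3 Gram matrix, [α, β, γ]ᵀ = [-7745/4992, -5263/4992, -157/104]ᵀ.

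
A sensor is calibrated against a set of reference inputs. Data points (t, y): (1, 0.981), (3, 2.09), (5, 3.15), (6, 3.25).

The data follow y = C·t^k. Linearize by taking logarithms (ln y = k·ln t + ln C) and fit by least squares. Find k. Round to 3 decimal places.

With ln yᵢ as the transformed response and ln tᵢ as the regressor:
Σln t = 4.4998, Σ(ln t)² = 7.0076, Σln y = 3.0440, Σln t·ln y = 4.7684.
Equations: 7.0076·k + 4.4998·ln C = 4.7684;  4.4998·k + 4·ln C = 3.0440.
Slope k = (n·Σln t·ln y − Σln t·Σln y)/(n·Σ(ln t)² − (Σln t)²) = (4·4.7684 − 4.4998·3.0440)/7.7823 = 0.69080; ln C = (Σln y − k·Σln t)/n = -0.01611.

k = 0.691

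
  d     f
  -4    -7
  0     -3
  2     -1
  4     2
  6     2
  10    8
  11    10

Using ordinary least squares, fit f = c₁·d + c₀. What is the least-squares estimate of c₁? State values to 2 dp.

Setting ∂/∂c₁ … = 0 gives: 293·c₁ + 29·c₀ = 236;  29·c₁ + 7·c₀ = 11.
Determinant 293·7 − 29² = 1210.
c₁ = (236·7 − 29·11)/1210 = 1333/1210; c₀ = (293·11 − 29·236)/1210 = -3621/1210.

c₁ = 1.10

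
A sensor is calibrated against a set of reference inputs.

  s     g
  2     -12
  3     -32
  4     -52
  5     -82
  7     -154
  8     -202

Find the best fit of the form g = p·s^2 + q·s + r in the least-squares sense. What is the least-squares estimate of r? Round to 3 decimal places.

r = 4.114

Sums needed: Σs^2·s^2 = 7475, Σs^2·s = 1079, Σs^2 = 167, Σs·s = 167, Σs = 29, Σ1 = 6.
For Mᵀg: Σs^2·g = -23692, Σs·g = -3432, Σg = -534.
Normal equations: [[7475, 1079, 167]; [1079, 167, 29]; [167, 29, 6]]·[p, q, r]ᵀ = [-23692, -3432, -534]ᵀ.
Inverting the 3×3 Gram matrix, [p, q, r]ᵀ = [-299/105, -43/15, 144/35]ᵀ.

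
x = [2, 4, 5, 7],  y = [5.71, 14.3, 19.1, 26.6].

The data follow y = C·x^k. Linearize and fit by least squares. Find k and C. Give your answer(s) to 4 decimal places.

k = 1.2460, C = 2.4669

Let Y = ln y. Fitting Y = k·ln x + ln C by least squares:
AᵀA = [[8.7791, 5.6348]; [5.6348, 4]], rhs = [16.0272, 10.6331]ᵀ  (here Σln x = 5.6348, Σ(ln x)² = 8.7791, Σln y = 10.6331, Σln x·ln y = 16.0272).
Slope k = (n·Σln x·ln y − Σln x·Σln y)/(n·Σ(ln x)² − (Σln x)²) = (4·16.0272 − 5.6348·10.6331)/3.3656 = 1.24604; ln C = (Σln y − k·Σln x)/n = 0.90298, so C = exp(0.90298) = 2.46694.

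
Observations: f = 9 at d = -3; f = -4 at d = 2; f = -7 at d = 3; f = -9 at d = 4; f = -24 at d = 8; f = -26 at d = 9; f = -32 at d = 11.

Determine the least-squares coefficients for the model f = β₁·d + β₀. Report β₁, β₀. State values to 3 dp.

β₁ = -3.012, β₀ = 1.346

Entries of MᵀM: Σd·d = 304, Σd = 34, Σ1 = 7.
Right-hand side: Σd·f = -870, Σf = -93.
So MᵀM·[β₁, β₀]ᵀ = Mᵀf: [[304, 34]; [34, 7]]·[β₁, β₀]ᵀ = [-870, -93]ᵀ.
Δ = 304·7 − 34² = 972.
β₁ = ((-870)·7 − 34·(-93))/972 = -244/81; β₀ = (304·(-93) − 34·(-870))/972 = 109/81.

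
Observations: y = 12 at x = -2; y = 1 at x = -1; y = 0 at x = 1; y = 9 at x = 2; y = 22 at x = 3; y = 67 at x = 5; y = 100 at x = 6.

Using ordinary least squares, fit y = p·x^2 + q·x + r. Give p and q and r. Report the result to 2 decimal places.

p = 2.96, q = -0.85, r = -2.02

Entries of MᵀM: Σx^2·x^2 = 2036, Σx^2·x = 368, Σx^2 = 80, Σx·x = 80, Σx = 14, Σ1 = 7.
Moment sums: Σx^2·y = 5558, Σx·y = 994, Σy = 211.
Row-reducing yields p = 3005/1014, q = -433/507, r = -341/169.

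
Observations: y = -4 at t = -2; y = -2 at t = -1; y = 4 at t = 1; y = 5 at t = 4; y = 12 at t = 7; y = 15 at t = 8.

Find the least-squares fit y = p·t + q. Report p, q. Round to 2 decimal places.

The normal system XᵀX·[p, q]ᵀ = Xᵀy is [[135, 17]; [17, 6]]·[p, q]ᵀ = [238, 30]ᵀ.
det = 135·6 − 17² = 521.
p = (238·6 − 17·30)/521 = 918/521; q = (135·30 − 17·238)/521 = 4/521.

p = 1.76, q = 0.01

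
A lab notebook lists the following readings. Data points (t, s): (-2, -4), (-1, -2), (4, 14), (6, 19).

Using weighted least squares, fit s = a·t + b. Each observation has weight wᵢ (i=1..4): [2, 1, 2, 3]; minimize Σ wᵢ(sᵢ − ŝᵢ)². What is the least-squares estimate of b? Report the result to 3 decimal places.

b = 1.682

Setting ∂/∂a … = 0 gives: 149·a + 21·b = 472;  21·a + 8·b = 75.
Δ = 149·8 − 21² = 751.
a = (472·8 − 21·75)/751 = 2201/751; b = (149·75 − 21·472)/751 = 1263/751.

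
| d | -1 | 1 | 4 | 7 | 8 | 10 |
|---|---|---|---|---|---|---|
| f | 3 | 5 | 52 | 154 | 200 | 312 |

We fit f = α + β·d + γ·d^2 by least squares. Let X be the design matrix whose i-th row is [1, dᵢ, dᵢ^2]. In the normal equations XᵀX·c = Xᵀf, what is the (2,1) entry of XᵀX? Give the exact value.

29

Row 2 ↔ basis d, column 1 ↔ basis 1, so (XᵀX)_{2,1} = Σᵢ d = (-1)·(1) + (1)·(1) + (4)·(1) + (7)·(1) + (8)·(1) + (10)·(1) = 29.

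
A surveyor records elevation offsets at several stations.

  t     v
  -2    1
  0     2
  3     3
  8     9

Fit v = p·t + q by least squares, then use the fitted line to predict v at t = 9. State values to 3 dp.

Setting ∂/∂p … = 0 gives: 77·p + 9·q = 79;  9·p + 4·q = 15.
(Σt·t = 77, Σt = 9, Σ1 = 4, Σt·v = 79, Σv = 15.)
Eliminating q: 4·(row 1) − 9·(row 2) gives 227·p = 4·79 − 9·15 = 181, so p = 181/227.
Then q = (15 − 9·(181/227))/4 = 444/227.
At t = 9: v̂ = (181/227)·(9) + (444/227)·(1) = 2073/227.

v̂ = 9.132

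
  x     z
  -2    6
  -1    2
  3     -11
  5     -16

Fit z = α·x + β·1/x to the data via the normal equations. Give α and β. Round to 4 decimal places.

α = -3.3764, β = 1.1697

Sums needed: Σx·x = 39, Σx·1/x = 4, Σ1/x·1/x = 1261/900.
For Aᵀz: Σx·z = -127, Σ1/x·z = -178/15.
Eliminating β: (1261/900)·(row 1) − 4·(row 2) gives (11593/300)·α = (1261/900)·(-127) − 4·(-178/15) = -117427/900, so α = -117427/34779.
Then β = ((-178/15) − 4·(-117427/34779))/(1261/900) = 13560/11593.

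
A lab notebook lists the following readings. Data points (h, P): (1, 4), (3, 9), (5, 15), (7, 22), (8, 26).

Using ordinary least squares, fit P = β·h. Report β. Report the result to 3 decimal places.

β = 3.162

From the data, Σh·h = 148.
Right-hand side: Σh·P = 468.
Normal equations: [[148]]·[β]ᵀ = [468]ᵀ.
β = 468/148 = 3.16216.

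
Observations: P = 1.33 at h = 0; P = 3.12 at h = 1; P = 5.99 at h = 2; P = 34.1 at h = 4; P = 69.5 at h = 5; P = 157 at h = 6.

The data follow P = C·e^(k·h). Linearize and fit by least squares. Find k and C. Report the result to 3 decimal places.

Taking logs, ln P = k·h + ln C, so regress ln P on h.
Σh = 18.0000, Σ(h)² = 82.0000, Σln P = 16.0400, Σh·ln P = 70.3793.
Equations: 82.0000·k + 18.0000·ln C = 70.3793;  18.0000·k + 6·ln C = 16.0400.
Δ = 82.0000·6 − (18.0000)² = 168.0000; k = (70.3793·6 − 18.0000·16.0400)/168.0000 = 0.79498, ln C = (82.0000·16.0400 − 18.0000·70.3793)/168.0000 = 0.28839, so C = exp(0.28839) = 1.33428.

k = 0.795, C = 1.334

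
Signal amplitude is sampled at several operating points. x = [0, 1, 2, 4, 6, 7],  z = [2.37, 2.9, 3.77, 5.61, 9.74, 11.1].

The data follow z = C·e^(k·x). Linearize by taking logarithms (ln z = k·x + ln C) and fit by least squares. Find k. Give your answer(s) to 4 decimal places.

k = 0.2267

Let Y = ln z. Fitting Y = k·x + ln C by least squares:
Σx = 20.0000, Σ(x)² = 106.0000, Σln z = 9.6624, Σx·ln z = 41.1231.
Equations: 106.0000·k + 20.0000·ln C = 41.1231;  20.0000·k + 6·ln C = 9.6624.
Slope k = (n·Σx·ln z − Σx·Σln z)/(n·Σ(x)² − (Σx)²) = (6·41.1231 − 20.0000·9.6624)/236.0000 = 0.22665; ln C = (Σln z − k·Σx)/n = 0.85489.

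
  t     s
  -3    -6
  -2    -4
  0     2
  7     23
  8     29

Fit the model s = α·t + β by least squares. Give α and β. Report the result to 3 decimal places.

α = 3.123, β = 2.555

Entries of AᵀA: Σt·t = 126, Σt = 10, Σ1 = 5.
And Σt·s = 419, Σs = 44.
Δ = 126·5 − 10² = 530.
α = (419·5 − 10·44)/530 = 331/106; β = (126·44 − 10·419)/530 = 677/265.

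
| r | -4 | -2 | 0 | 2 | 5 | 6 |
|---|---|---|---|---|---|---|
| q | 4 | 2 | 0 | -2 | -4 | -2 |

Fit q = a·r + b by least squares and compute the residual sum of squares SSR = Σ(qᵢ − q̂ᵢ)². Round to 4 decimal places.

With design matrix A, AᵀA = [[85, 7]; [7, 6]] and Aᵀq = [-56, -2]ᵀ.
Eliminating b: 6·(row 1) − 7·(row 2) gives 461·a = 6·(-56) − 7·(-2) = -322, so a = -322/461.
Then b = ((-2) − 7·(-322/461))/6 = 222/461.
Residuals: 334/461, 56/461, -222/461, -500/461, -456/461, 788/461; SSR = 2696/461.

SSR = 5.8482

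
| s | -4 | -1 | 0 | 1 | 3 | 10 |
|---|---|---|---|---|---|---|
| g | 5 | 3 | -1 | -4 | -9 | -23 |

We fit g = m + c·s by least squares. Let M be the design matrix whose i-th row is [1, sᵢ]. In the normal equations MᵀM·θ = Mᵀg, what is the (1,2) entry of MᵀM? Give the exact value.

Row 1 ↔ basis 1, column 2 ↔ basis s, so (MᵀM)_{1,2} = Σᵢ s = (1)·(-4) + (1)·(-1) + (1)·(0) + (1)·(1) + (1)·(3) + (1)·(10) = 9.

9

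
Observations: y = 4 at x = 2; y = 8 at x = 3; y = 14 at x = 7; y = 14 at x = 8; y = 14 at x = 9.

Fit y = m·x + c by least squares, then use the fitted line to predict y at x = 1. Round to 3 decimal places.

Forming MᵀM = [[207, 29]; [29, 5]] and Mᵀy = [368, 54]ᵀ gives MᵀM·[m, c]ᵀ = Mᵀy.
Eliminating c: 5·(row 1) − 29·(row 2) gives 194·m = 5·368 − 29·54 = 274, so m = 137/97.
Then c = (54 − 29·(137/97))/5 = 253/97.
At x = 1: ŷ = (137/97)·(1) + (253/97)·(1) = 390/97.

ŷ = 4.021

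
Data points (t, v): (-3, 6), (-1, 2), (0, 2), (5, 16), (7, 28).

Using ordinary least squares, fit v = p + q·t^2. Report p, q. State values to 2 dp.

p = 1.68, q = 0.54

Entries of AᵀA: Σ1 = 5, Σt^2 = 84, Σt^2·t^2 = 3108.
For Aᵀv: Σv = 54, Σt^2·v = 1828.
So AᵀA·[p, q]ᵀ = Aᵀv: [[5, 84]; [84, 3108]]·[p, q]ᵀ = [54, 1828]ᵀ.
Eliminating q: 3108·(row 1) − 84·(row 2) gives 8484·p = 3108·54 − 84·1828 = 14280, so p = 170/101.
Then q = (1828 − 84·(170/101))/3108 = 1151/2121.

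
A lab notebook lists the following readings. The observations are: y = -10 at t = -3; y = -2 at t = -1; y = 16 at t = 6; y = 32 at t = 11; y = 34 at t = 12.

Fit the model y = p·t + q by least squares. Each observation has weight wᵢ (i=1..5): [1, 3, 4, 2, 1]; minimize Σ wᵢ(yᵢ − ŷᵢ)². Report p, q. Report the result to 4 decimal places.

p = 2.8422, q = -0.1633

Entries of AᵀWA: Σwᵢ·t·t = 542, Σwᵢ·t = 52, Σwᵢ·1 = 11.
Moment sums: Σwᵢ·t·y = 1532, Σwᵢ·y = 146.
So AᵀWA·[p, q]ᵀ = AᵀWy: [[542, 52]; [52, 11]]·[p, q]ᵀ = [1532, 146]ᵀ.
det = 542·11 − 52² = 3258.
p = (1532·11 − 52·146)/3258 = 4630/1629; q = (542·146 − 52·1532)/3258 = -266/1629.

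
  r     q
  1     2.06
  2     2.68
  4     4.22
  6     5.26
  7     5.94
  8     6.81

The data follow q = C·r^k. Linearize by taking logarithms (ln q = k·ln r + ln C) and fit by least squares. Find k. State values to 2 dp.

k = 0.57

Let Y = ln q. Fitting Y = k·ln r + ln C by least squares:
AᵀA = [[13.7233, 7.8966]; [7.8966, 6]], rhs = [13.1101, 8.5086]ᵀ  (here Σln r = 7.8966, Σ(ln r)² = 13.7233, Σln q = 8.5086, Σln r·ln q = 13.1101).
Δ = 13.7233·6 − (7.8966)² = 19.9843; k = (13.1101·6 − 7.8966·8.5086)/19.9843 = 0.57406, ln C = (13.7233·8.5086 − 7.8966·13.1101)/19.9843 = 0.66258.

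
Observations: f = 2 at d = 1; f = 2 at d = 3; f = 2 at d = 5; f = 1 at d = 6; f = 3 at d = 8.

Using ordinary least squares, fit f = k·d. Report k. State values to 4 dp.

Entries of MᵀM: Σd·d = 135.
For Mᵀf: Σd·f = 48.
MᵀM·[k]ᵀ = Mᵀf becomes [[135]]·[k]ᵀ = [48]ᵀ.
k = 48/135 = 0.355556.

k = 0.3556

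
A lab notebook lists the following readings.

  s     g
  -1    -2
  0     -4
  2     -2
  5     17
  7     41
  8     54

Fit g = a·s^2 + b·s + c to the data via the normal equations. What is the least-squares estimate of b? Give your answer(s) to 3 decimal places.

Entries of MᵀM: Σs^2·s^2 = 7139, Σs^2·s = 987, Σs^2 = 143, Σs·s = 143, Σs = 21, Σ1 = 6.
And Σs^2·g = 5880, Σs·g = 802, Σg = 104.
MᵀM·[a, b, c]ᵀ = Mᵀg becomes [[7139, 987, 143]; [987, 143, 21]; [143, 21, 6]]·[a, b, c]ᵀ = [5880, 802, 104]ᵀ.
Inverting the 3×3 Gram matrix, [a, b, c]ᵀ = [503/488, -61931/67832, -136921/33916]ᵀ.

b = -0.913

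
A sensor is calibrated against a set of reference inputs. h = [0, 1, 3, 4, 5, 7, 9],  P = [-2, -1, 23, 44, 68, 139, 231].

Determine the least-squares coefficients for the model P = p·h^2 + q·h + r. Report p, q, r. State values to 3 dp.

The normal equations are: 9925·p + 1289·q + 181·r = 28132;  1289·p + 181·q + 29·r = 3636;  181·p + 29·q + 7·r = 502.
Row-reducing yields p = 24217/8316, q = -1879/8316, r = -143/54.

p = 2.912, q = -0.226, r = -2.648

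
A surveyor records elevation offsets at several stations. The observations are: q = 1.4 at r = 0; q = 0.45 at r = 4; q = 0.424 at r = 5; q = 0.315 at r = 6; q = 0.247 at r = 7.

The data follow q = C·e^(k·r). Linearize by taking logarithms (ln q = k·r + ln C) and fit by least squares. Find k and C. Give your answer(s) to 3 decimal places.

With ln qᵢ as the transformed response and rᵢ as the regressor:
Σr = 22.0000, Σ(r)² = 126.0000, Σln q = -3.8736, Σr·ln q = -24.2038.
Equations: 126.0000·k + 22.0000·ln C = -24.2038;  22.0000·k + 5·ln C = -3.8736.
Slope k = (n·Σr·ln q − Σr·Σln q)/(n·Σ(r)² − (Σr)²) = (5·-24.2038 − 22.0000·-3.8736)/146.0000 = -0.24520; ln C = (Σln q − k·Σr)/n = 0.30417, so C = exp(0.30417) = 1.35550.

k = -0.245, C = 1.356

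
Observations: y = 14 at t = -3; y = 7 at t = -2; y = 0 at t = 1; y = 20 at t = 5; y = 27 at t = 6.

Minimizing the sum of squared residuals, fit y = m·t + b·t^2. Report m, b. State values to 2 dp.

Entries of XᵀX: Σt·t = 75, Σt·t^2 = 307, Σt^2·t^2 = 2019.
Moment sums: Σt·y = 206, Σt^2·y = 1626.
XᵀX·[m, b]ᵀ = Xᵀy becomes [[75, 307]; [307, 2019]]·[m, b]ᵀ = [206, 1626]ᵀ.
Eliminating b: 2019·(row 1) − 307·(row 2) gives 57176·m = 2019·206 − 307·1626 = -83268, so m = -20817/14294.
Then b = (1626 − 307·(-20817/14294))/2019 = 14677/14294.

m = -1.46, b = 1.03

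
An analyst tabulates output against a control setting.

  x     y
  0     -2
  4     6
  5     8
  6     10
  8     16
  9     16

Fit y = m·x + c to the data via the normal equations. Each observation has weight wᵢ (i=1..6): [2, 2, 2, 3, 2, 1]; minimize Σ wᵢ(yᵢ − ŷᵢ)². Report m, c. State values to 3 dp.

The normal system AᵀWA·[m, c]ᵀ = AᵀWy is [[399, 61]; [61, 12]]·[m, c]ᵀ = [708, 102]ᵀ.
Eliminating c: 12·(row 1) − 61·(row 2) gives 1067·m = 12·708 − 61·102 = 2274, so m = 2274/1067.
Then c = (102 − 61·(2274/1067))/12 = -2490/1067.

m = 2.131, c = -2.334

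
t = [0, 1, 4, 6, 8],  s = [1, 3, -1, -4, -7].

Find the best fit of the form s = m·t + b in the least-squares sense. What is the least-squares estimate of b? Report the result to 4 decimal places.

b = 2.6920

Entries of MᵀM: Σt·t = 117, Σt = 19, Σ1 = 5.
Right-hand side: Σt·s = -81, Σs = -8.
Normal equations: [[117, 19]; [19, 5]]·[m, b]ᵀ = [-81, -8]ᵀ.
det = 117·5 − 19² = 224.
m = ((-81)·5 − 19·(-8))/224 = -253/224; b = (117·(-8) − 19·(-81))/224 = 603/224.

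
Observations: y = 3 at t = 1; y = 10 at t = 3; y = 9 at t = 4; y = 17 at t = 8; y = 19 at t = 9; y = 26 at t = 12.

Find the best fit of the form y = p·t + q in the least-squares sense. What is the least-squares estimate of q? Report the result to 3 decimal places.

q = 1.927

Forming MᵀM = [[315, 37]; [37, 6]] and Mᵀy = [688, 84]ᵀ gives MᵀM·[p, q]ᵀ = Mᵀy.
det = 315·6 − 37² = 521.
p = (688·6 − 37·84)/521 = 1020/521; q = (315·84 − 37·688)/521 = 1004/521.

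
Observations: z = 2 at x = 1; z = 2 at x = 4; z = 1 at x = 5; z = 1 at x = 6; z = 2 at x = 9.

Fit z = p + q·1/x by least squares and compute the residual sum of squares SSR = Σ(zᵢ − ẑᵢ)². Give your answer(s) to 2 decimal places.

SSR = 1.01

From the data, Σ1 = 5, Σ1/x = 311/180, Σ1/x·1/x = 37021/32400.
For Aᵀz: Σz = 8, Σ1/x·z = 139/45.
Normal equations: [[5, 311/180]; [311/180, 37021/32400]]·[p, q]ᵀ = [8, 139/45]ᵀ.
Determinant 5·(37021/32400) − (311/180)² = 5524/2025.
p = (8·(37021/32400) − (311/180)·(139/45))/(5524/2025) = 30813/22096; q = (5·(139/45) − (311/180)·8)/(5524/2025) = 3285/5524.
Residuals: 239/22096, 5047/11048, -11345/22096, -10907/22096, 11919/22096; SSR = 5563/5524.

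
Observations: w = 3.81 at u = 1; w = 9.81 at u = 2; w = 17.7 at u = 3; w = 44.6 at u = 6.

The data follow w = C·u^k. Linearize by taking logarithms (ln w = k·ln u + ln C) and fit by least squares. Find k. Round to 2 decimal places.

k = 1.38

With ln wᵢ as the transformed response and ln uᵢ as the regressor:
Σln u = 3.5835, Σ(ln u)² = 4.8978, Σln w = 10.2923, Σln u·ln w = 11.5443.
Equations: 4.8978·k + 3.5835·ln C = 11.5443;  3.5835·k + 4·ln C = 10.2923.
Solving (det = 6.7496): k = 1.37703, ln C = 1.33943.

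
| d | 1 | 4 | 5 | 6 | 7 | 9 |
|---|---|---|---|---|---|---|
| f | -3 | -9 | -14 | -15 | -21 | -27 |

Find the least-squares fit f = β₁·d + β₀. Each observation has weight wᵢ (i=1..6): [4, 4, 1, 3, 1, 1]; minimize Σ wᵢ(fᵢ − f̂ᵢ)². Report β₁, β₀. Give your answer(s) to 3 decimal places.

Sums needed: Σwᵢ·d·d = 331, Σwᵢ·d = 59, Σwᵢ·1 = 14.
And Σwᵢ·d·f = -886, Σwᵢ·f = -155.
So MᵀWM·[β₁, β₀]ᵀ = MᵀWf: [[331, 59]; [59, 14]]·[β₁, β₀]ᵀ = [-886, -155]ᵀ.
Δ = 331·14 − 59² = 1153.
β₁ = ((-886)·14 − 59·(-155))/1153 = -3259/1153; β₀ = (331·(-155) − 59·(-886))/1153 = 969/1153.

β₁ = -2.827, β₀ = 0.840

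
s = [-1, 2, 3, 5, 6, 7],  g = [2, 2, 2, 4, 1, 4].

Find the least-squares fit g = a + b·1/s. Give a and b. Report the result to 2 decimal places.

a = 2.49, b = 0.24

Compute the Gram sums: Σ1 = 6, Σ1/s = 12/35, Σ1/s·1/s = 31957/22050.
For Xᵀg: Σg = 15, Σ1/s·g = 253/210.
XᵀX·[a, b]ᵀ = Xᵀg becomes [[6, 12/35]; [12/35, 31957/22050]]·[a, b]ᵀ = [15, 253/210]ᵀ.
Determinant 6·(31957/22050) − (12/35)² = 1261/147.
a = (15·(31957/22050) − (12/35)·(253/210))/(1261/147) = 156749/63050; b = (6·(253/210) − (12/35)·15)/(1261/147) = 1533/6305.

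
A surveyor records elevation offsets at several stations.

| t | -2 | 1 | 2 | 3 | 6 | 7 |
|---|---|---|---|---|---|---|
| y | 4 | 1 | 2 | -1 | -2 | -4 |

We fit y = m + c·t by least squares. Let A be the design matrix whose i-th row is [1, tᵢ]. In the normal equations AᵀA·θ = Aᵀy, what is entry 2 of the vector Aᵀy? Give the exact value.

Entry 2 ↔ basis t, so (Aᵀy)_{2} = Σᵢ (t)·yᵢ = (-2)·(4) + (1)·(1) + (2)·(2) + (3)·(-1) + (6)·(-2) + (7)·(-4) = -46.

-46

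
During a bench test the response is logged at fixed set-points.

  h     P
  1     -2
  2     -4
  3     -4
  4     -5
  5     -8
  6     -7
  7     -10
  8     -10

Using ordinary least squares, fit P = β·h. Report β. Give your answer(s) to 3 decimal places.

XᵀX·[β]ᵀ = XᵀP reads: 204·β = -274.
(Σh·h = 204, Σh·P = -274.)
Hence β = -274 / 204 ≈ -1.34314.

β = -1.343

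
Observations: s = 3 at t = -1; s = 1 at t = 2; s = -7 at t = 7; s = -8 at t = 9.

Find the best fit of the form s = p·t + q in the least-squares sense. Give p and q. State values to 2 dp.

p = -1.20, q = 2.35

From the data, Σt·t = 135, Σt = 17, Σ1 = 4.
Moment sums: Σt·s = -122, Σs = -11.
So AᵀA·[p, q]ᵀ = Aᵀs: [[135, 17]; [17, 4]]·[p, q]ᵀ = [-122, -11]ᵀ.
Δ = 135·4 − 17² = 251.
p = ((-122)·4 − 17·(-11))/251 = -301/251; q = (135·(-11) − 17·(-122))/251 = 589/251.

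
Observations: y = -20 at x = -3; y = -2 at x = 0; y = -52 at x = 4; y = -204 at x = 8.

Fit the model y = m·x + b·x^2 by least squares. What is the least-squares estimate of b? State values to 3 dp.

b = -2.951

Sums needed: Σx·x = 89, Σx·x^2 = 549, Σx^2·x^2 = 4433.
Moment sums: Σx·y = -1780, Σx^2·y = -14068.
Eliminating b: 4433·(row 1) − 549·(row 2) gives 93136·m = 4433·(-1780) − 549·(-14068) = -167408, so m = -10463/5821.
Then b = ((-14068) − 549·(-10463/5821))/4433 = -17177/5821.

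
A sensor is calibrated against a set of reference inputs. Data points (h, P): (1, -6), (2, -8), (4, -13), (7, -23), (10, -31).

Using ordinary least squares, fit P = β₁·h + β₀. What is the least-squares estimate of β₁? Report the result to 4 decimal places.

Entries of AᵀA: Σh·h = 170, Σh = 24, Σ1 = 5.
For AᵀP: Σh·P = -545, ΣP = -81.
So AᵀA·[β₁, β₀]ᵀ = AᵀP: [[170, 24]; [24, 5]]·[β₁, β₀]ᵀ = [-545, -81]ᵀ.
Eliminating β₀: 5·(row 1) − 24·(row 2) gives 274·β₁ = 5·(-545) − 24·(-81) = -781, so β₁ = -781/274.
Then β₀ = ((-81) − 24·(-781/274))/5 = -345/137.

β₁ = -2.8504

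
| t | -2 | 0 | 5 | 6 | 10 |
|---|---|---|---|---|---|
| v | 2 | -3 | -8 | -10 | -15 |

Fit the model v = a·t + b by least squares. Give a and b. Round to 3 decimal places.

Sums needed: Σt·t = 165, Σt = 19, Σ1 = 5.
Right-hand side: Σt·v = -254, Σv = -34.
AᵀA·[a, b]ᵀ = Aᵀv becomes [[165, 19]; [19, 5]]·[a, b]ᵀ = [-254, -34]ᵀ.
Eliminating b: 5·(row 1) − 19·(row 2) gives 464·a = 5·(-254) − 19·(-34) = -624, so a = -39/29.
Then b = ((-34) − 19·(-39/29))/5 = -49/29.

a = -1.345, b = -1.690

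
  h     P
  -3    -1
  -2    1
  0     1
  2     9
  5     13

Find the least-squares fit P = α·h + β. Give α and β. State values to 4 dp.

Compute the Gram sums: Σh·h = 42, Σh = 2, Σ1 = 5.
For XᵀP: Σh·P = 84, ΣP = 23.
So XᵀX·[α, β]ᵀ = XᵀP: [[42, 2]; [2, 5]]·[α, β]ᵀ = [84, 23]ᵀ.
det = 42·5 − 2² = 206.
α = (84·5 − 2·23)/206 = 187/103; β = (42·23 − 2·84)/206 = 399/103.

α = 1.8155, β = 3.8738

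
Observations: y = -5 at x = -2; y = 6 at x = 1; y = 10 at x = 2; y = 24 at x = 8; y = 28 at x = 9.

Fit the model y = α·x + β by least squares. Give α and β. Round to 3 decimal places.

α = 2.839, β = 2.381

Compute the Gram sums: Σx·x = 154, Σx = 18, Σ1 = 5.
For Mᵀy: Σx·y = 480, Σy = 63.
So MᵀM·[α, β]ᵀ = Mᵀy: [[154, 18]; [18, 5]]·[α, β]ᵀ = [480, 63]ᵀ.
Eliminating β: 5·(row 1) − 18·(row 2) gives 446·α = 5·480 − 18·63 = 1266, so α = 633/223.
Then β = (63 − 18·(633/223))/5 = 531/223.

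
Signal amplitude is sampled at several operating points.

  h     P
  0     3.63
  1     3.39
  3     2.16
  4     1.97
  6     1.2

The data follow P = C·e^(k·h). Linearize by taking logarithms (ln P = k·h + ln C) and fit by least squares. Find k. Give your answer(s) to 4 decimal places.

With ln Pᵢ as the transformed response and hᵢ as the regressor:
Σh = 14.0000, Σ(h)² = 62.0000, Σln P = 4.1405, Σh·ln P = 7.3372.
Equations: 62.0000·k + 14.0000·ln C = 7.3372;  14.0000·k + 5·ln C = 4.1405.
Solving (det = 114.0000): k = -0.18668, ln C = 1.35080.

k = -0.1867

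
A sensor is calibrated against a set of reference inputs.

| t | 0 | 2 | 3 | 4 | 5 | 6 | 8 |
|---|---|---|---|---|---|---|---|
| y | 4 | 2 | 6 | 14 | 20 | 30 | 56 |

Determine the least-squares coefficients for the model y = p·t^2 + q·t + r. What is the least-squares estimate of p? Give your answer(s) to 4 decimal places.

With design matrix M, MᵀM = [[6370, 952, 154]; [952, 154, 28]; [154, 28, 7]] and Mᵀy = [5450, 806, 132]ᵀ.
Inverting the 3×3 Gram matrix, [p, q, r]ᵀ = [23/21, -15/7, 10/3]ᵀ.

p = 1.0952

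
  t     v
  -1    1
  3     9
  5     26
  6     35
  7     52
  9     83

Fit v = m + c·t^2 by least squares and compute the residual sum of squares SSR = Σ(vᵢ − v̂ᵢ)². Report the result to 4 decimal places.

SSR = 6.8087

Sums needed: Σ1 = 6, Σt^2 = 201, Σt^2·t^2 = 10965.
Right-hand side: Σv = 206, Σt^2·v = 11263.
So MᵀM·[m, c]ᵀ = Mᵀv: [[6, 201]; [201, 10965]]·[m, c]ᵀ = [206, 11263]ᵀ.
Eliminating c: 10965·(row 1) − 201·(row 2) gives 25389·m = 10965·206 − 201·11263 = -5073, so m = -1691/8463.
Then c = (11263 − 201·(-1691/8463))/10965 = 2908/2821.
Residuals: 110/651, -94/1209, 3629/8463, -16168/8463, 461/273, -2524/8463; SSR = 57622/8463.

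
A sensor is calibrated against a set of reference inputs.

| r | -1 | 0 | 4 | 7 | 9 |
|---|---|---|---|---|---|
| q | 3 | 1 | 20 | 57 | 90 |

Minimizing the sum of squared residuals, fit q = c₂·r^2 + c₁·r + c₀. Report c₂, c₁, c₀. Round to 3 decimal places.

c₂ = 1.045, c₁ = 0.451, c₀ = 1.757

Setting ∂/∂c₂ … = 0 gives: 9219·c₂ + 1135·c₁ + 147·c₀ = 10406;  1135·c₂ + 147·c₁ + 19·c₀ = 1286;  147·c₂ + 19·c₁ + 5·c₀ = 171.
(Σr^2·r^2 = 9219, Σr^2·r = 1135, Σr^2 = 147, Σr·r = 147, Σr = 19, Σ1 = 5, Σr^2·q = 10406, Σr·q = 1286, Σq = 171.)
Row-reducing yields c₂ = 4047/3872, c₁ = 1747/3872, c₀ = 3401/1936.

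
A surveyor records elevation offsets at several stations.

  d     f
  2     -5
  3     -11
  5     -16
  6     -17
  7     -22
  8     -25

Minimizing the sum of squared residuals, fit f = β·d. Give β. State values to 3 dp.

β = -3.096

Entries of MᵀM: Σd·d = 187.
Right-hand side: Σd·f = -579.
Hence β = -579 / 187 ≈ -3.09626.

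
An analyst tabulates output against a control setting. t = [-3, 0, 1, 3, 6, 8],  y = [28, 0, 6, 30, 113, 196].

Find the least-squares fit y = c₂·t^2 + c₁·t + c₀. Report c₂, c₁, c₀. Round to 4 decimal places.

XᵀX·[c₂, c₁, c₀]ᵀ = Xᵀy reads: 5555·c₂ + 729·c₁ + 119·c₀ = 17140;  729·c₂ + 119·c₁ + 15·c₀ = 2258;  119·c₂ + 15·c₁ + 6·c₀ = 373.
(Σt^2·t^2 = 5555, Σt^2·t = 729, Σt^2 = 119, Σt·t = 119, Σt = 15, Σ1 = 6, Σt^2·y = 17140, Σt·y = 2258, Σy = 373.)
Solving the 3×3 system (Gaussian elimination) gives c₂ = 33305/11128, c₁ = 4651/11128, c₀ = 9807/5564.

c₂ = 2.9929, c₁ = 0.4180, c₀ = 1.7626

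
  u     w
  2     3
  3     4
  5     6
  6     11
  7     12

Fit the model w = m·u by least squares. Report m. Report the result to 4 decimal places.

Sums needed: Σu·u = 123.
For Xᵀw: Σu·w = 198.
XᵀX·[m]ᵀ = Xᵀw becomes [[123]]·[m]ᵀ = [198]ᵀ.
m = 198/123 = 1.60976.

m = 1.6098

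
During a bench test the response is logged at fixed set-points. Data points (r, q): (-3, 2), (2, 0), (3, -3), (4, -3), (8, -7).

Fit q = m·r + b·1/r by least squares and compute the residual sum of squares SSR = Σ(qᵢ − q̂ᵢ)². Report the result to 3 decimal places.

From the data, Σr·r = 102, Σr·1/r = 5, Σ1/r·1/r = 317/576.
Right-hand side: Σr·q = -83, Σ1/r·q = -79/24.
Eliminating b: (317/576)·(row 1) − 5·(row 2) gives (2989/96)·m = (317/576)·(-83) − 5·(-79/24) = -16831/576, so m = -16831/17934.
Then b = ((-79/24) − 5·(-16831/17934))/(317/576) = 7608/2989.
Residuals: 197/5978, 5419/8967, -6175/5978, 1055/8967, 1702/8967; SSR = 26599/17934.

SSR = 1.483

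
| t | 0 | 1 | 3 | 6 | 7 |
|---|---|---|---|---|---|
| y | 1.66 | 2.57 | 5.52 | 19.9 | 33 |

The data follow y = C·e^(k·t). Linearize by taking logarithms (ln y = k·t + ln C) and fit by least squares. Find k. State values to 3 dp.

Linearized form: ln y = k·t + ln C. From the 5 transformed points,
Σt = 17.0000, Σ(t)² = 95.0000, Σln y = 9.6463, Σt·ln y = 48.4889.
Equations: 95.0000·k + 17.0000·ln C = 48.4889;  17.0000·k + 5·ln C = 9.6463.
Δ = 95.0000·5 − (17.0000)² = 186.0000; k = (48.4889·5 − 17.0000·9.6463)/186.0000 = 0.42181, ln C = (95.0000·9.6463 − 17.0000·48.4889)/186.0000 = 0.49511.

k = 0.422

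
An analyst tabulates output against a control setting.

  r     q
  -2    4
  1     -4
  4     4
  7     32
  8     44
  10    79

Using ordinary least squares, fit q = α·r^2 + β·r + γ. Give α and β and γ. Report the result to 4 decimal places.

The normal system MᵀM·[α, β, γ]ᵀ = Mᵀq is [[16770, 1912, 234]; [1912, 234, 28]; [234, 28, 6]]·[α, β, γ]ᵀ = [12360, 1370, 159]ᵀ.
Solving the 3×3 system (Gaussian elimination) gives α = 4049/3916, β = -20829/9790, γ = -76281/19580.

α = 1.0340, β = -2.1276, γ = -3.8959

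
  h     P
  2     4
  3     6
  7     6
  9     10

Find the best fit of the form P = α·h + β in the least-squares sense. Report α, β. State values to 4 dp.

α = 0.6565, β = 3.0534

MᵀM·[α, β]ᵀ = MᵀP reads: 143·α + 21·β = 158;  21·α + 4·β = 26.
(Σh·h = 143, Σh = 21, Σ1 = 4, Σh·P = 158, ΣP = 26.)
det = 143·4 − 21² = 131.
α = (158·4 − 21·26)/131 = 86/131; β = (143·26 − 21·158)/131 = 400/131.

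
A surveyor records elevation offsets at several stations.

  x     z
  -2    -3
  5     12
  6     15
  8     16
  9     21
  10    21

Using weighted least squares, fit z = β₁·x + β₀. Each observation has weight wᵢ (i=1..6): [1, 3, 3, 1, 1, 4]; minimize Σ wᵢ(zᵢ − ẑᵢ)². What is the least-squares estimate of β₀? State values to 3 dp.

With design matrix M, MᵀWM = [[732, 88]; [88, 13]] and MᵀWz = [1613, 199]ᵀ.
Eliminating β₀: 13·(row 1) − 88·(row 2) gives 1772·β₁ = 13·1613 − 88·199 = 3457, so β₁ = 3457/1772.
Then β₀ = (199 − 88·(3457/1772))/13 = 931/443.

β₀ = 2.102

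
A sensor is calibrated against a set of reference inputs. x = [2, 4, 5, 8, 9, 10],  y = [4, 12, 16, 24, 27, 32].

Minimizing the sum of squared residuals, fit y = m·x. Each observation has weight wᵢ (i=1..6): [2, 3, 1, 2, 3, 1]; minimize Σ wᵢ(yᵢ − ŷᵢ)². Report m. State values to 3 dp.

m = 3.031

The normal equations are: 552·m = 1673.
(Σwᵢ·x·x = 552, Σwᵢ·x·y = 1673.)
Hence m = 1673 / 552 ≈ 3.0308.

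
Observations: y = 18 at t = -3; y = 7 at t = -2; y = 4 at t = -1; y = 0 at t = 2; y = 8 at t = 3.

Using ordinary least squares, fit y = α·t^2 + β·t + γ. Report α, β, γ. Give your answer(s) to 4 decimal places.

Forming AᵀA = [[195, -1, 27]; [-1, 27, -1]; [27, -1, 5]] and Aᵀy = [266, -48, 37]ᵀ gives AᵀA·[α, β, γ]ᵀ = Aᵀy.
Solving the 3×3 system (Gaussian elimination) gives α = 2441/1624, β = -2861/1624, γ = -31/29.

α = 1.5031, β = -1.7617, γ = -1.0690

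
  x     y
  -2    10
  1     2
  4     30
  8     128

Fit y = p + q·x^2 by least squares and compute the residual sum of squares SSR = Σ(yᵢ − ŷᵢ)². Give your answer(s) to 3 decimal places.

The normal system MᵀM·[p, q]ᵀ = Mᵀy is [[4, 85]; [85, 4369]]·[p, q]ᵀ = [170, 8714]ᵀ.
Determinant 4·4369 − 85² = 10251.
p = (170·4369 − 85·8714)/10251 = 40/201; q = (4·8714 − 85·170)/10251 = 6802/3417.
Residuals: 2094/1139, -216/1139, -2334/1139, 456/1139; SSR = 8856/1139.

SSR = 7.775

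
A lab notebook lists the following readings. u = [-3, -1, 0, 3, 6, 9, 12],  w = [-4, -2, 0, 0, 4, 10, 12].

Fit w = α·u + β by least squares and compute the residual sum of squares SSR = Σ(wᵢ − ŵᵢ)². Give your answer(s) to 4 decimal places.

SSR = 9.7445

Compute the Gram sums: Σu·u = 280, Σu = 26, Σ1 = 7.
For Aᵀw: Σu·w = 272, Σw = 20.
Determinant 280·7 − 26² = 1284.
α = (272·7 − 26·20)/1284 = 346/321; β = (280·20 − 26·272)/1284 = -368/321.
Residuals: 122/321, 24/107, 368/321, -670/321, -424/321, 464/321, 68/321; SSR = 3128/321.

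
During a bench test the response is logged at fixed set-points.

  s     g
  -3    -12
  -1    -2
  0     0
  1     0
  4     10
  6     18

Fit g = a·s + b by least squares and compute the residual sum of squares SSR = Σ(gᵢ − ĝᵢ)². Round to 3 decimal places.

The normal system AᵀA·[a, b]ᵀ = Aᵀg is [[63, 7]; [7, 6]]·[a, b]ᵀ = [186, 14]ᵀ.
Determinant 63·6 − 7² = 329.
a = (186·6 − 7·14)/329 = 1018/329; b = (63·14 − 7·186)/329 = -60/47.
Residuals: -474/329, 780/329, 60/47, -598/329, -362/329, 234/329; SSR = 4720/329.

SSR = 14.347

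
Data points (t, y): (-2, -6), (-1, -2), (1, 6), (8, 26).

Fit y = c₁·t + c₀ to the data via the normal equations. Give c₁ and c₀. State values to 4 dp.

With design matrix X, XᵀX = [[70, 6]; [6, 4]] and Xᵀy = [228, 24]ᵀ.
Eliminating c₀: 4·(row 1) − 6·(row 2) gives 244·c₁ = 4·228 − 6·24 = 768, so c₁ = 192/61.
Then c₀ = (24 − 6·(192/61))/4 = 78/61.

c₁ = 3.1475, c₀ = 1.2787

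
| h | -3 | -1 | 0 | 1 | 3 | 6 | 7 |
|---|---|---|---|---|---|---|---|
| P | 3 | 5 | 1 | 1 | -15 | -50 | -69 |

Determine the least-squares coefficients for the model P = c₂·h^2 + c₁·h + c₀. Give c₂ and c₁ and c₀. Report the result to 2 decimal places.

c₂ = -1.04, c₁ = -2.87, c₀ = 3.22

Entries of AᵀA: Σh^2·h^2 = 3861, Σh^2·h = 559, Σh^2 = 105, Σh·h = 105, Σh = 13, Σ1 = 7.
For AᵀP: Σh^2·P = -5283, Σh·P = -841, ΣP = -124.
Normal equations: [[3861, 559, 105]; [559, 105, 13]; [105, 13, 7]]·[c₂, c₁, c₀]ᵀ = [-5283, -841, -124]ᵀ.
Inverting the 3×3 Gram matrix, [c₂, c₁, c₀]ᵀ = [-190659/183202, -525423/183202, 295189/91601]ᵀ.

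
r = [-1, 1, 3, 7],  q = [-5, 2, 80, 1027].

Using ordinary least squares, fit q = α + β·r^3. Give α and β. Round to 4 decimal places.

From the data, Σ1 = 4, Σr^3 = 370, Σr^3·r^3 = 118380.
Moment sums: Σq = 1104, Σr^3·q = 354428.
Normal equations: [[4, 370]; [370, 118380]]·[α, β]ᵀ = [1104, 354428]ᵀ.
Determinant 4·118380 − 370² = 336620.
α = (1104·118380 − 370·354428)/336620 = -22342/16831; β = (4·354428 − 370·1104)/336620 = 252308/84155.

α = -1.3274, β = 2.9981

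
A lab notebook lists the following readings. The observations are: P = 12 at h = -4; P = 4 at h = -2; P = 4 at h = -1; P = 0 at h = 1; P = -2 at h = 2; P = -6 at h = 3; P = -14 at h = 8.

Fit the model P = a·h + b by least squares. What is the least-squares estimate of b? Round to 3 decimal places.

Setting ∂/∂a … = 0 gives: 99·a + 7·b = -194;  7·a + 7·b = -2.
(Σh·h = 99, Σh = 7, Σ1 = 7, Σh·P = -194, ΣP = -2.)
Determinant 99·7 − 7² = 644.
a = ((-194)·7 − 7·(-2))/644 = -48/23; b = (99·(-2) − 7·(-194))/644 = 290/161.

b = 1.801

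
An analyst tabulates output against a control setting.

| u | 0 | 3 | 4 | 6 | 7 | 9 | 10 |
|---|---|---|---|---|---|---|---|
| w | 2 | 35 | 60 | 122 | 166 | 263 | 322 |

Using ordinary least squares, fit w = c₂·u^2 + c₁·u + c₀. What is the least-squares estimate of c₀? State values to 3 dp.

From the data, Σu^2·u^2 = 20595, Σu^2·u = 2379, Σu^2 = 291, Σu·u = 291, Σu = 39, Σ1 = 7.
For Mᵀw: Σu^2·w = 67304, Σu·w = 7826, Σw = 970.
MᵀM·[c₂, c₁, c₀]ᵀ = Mᵀw becomes [[20595, 2379, 291]; [2379, 291, 39]; [291, 39, 7]]·[c₂, c₁, c₀]ᵀ = [67304, 7826, 970]ᵀ.
Row-reducing yields c₂ = 4985/1694, c₁ = 6617/2541, c₀ = 2929/1694.

c₀ = 1.729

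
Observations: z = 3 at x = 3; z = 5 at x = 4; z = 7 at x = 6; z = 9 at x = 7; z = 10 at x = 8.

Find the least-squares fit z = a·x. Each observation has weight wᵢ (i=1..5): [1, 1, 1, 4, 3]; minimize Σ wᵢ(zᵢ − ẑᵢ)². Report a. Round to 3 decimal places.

The normal system MᵀWM·[a]ᵀ = MᵀWz is [[449]]·[a]ᵀ = [563]ᵀ.
Hence a = 563 / 449 ≈ 1.2539.

a = 1.254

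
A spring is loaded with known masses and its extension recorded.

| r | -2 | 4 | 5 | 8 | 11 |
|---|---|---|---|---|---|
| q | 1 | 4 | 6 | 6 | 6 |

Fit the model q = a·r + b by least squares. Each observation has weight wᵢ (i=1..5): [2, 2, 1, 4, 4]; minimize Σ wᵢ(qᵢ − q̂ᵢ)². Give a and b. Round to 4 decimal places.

Normal-equation sums: Σwᵢ·r·r = 805, Σwᵢ·r = 85, Σwᵢ·1 = 13.
Right-hand side: Σwᵢ·r·q = 514, Σwᵢ·q = 64.
AᵀWA·[a, b]ᵀ = AᵀWq becomes [[805, 85]; [85, 13]]·[a, b]ᵀ = [514, 64]ᵀ.
Δ = 805·13 − 85² = 3240.
a = (514·13 − 85·64)/3240 = 23/60; b = (805·64 − 85·514)/3240 = 29/12.

a = 0.3833, b = 2.4167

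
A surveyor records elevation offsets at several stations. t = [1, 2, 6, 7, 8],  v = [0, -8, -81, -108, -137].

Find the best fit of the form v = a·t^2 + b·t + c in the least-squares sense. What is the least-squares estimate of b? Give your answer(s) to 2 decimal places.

Sums needed: Σt^2·t^2 = 7810, Σt^2·t = 1080, Σt^2 = 154, Σt·t = 154, Σt = 24, Σ1 = 5.
Right-hand side: Σt^2·v = -17008, Σt·v = -2354, Σv = -334.
Normal equations: [[7810, 1080, 154]; [1080, 154, 24]; [154, 24, 5]]·[a, b, c]ᵀ = [-17008, -2354, -334]ᵀ.
Row-reducing yields a = -6118/3559, b = -15131/3559, c = 23322/3559.

b = -4.25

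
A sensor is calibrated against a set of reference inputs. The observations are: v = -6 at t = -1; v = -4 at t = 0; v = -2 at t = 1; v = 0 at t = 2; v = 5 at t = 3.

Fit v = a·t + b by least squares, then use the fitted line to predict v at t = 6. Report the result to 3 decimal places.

Sums needed: Σt·t = 15, Σt = 5, Σ1 = 5.
For Aᵀv: Σt·v = 19, Σv = -7.
Normal equations: [[15, 5]; [5, 5]]·[a, b]ᵀ = [19, -7]ᵀ.
Δ = 15·5 − 5² = 50.
a = (19·5 − 5·(-7))/50 = 13/5; b = (15·(-7) − 5·19)/50 = -4.
At t = 6: v̂ = (13/5)·(6) + (-4)·(1) = 58/5.

v̂ = 11.600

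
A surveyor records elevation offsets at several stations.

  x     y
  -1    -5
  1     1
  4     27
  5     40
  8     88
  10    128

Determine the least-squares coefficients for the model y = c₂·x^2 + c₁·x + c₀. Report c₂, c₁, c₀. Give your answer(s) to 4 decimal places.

Forming AᵀA = [[14979, 1701, 207]; [1701, 207, 27]; [207, 27, 6]] and Aᵀy = [19860, 2298, 279]ᵀ gives AᵀA·[c₂, c₁, c₀]ᵀ = Aᵀy.
Solving the 3×3 system (Gaussian elimination) gives c₂ = 71/76, c₁ = 863/228, c₀ = -105/38.

c₂ = 0.9342, c₁ = 3.7851, c₀ = -2.7632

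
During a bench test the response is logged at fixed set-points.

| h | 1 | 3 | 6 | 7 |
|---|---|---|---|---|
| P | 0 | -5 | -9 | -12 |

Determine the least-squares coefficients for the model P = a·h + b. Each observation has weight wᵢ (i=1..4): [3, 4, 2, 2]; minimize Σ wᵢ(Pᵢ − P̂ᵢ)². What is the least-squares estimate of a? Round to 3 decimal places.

a = -1.867

With design matrix X, XᵀWX = [[209, 41]; [41, 11]] and XᵀWP = [-336, -62]ᵀ.
Eliminating b: 11·(row 1) − 41·(row 2) gives 618·a = 11·(-336) − 41·(-62) = -1154, so a = -577/309.
Then b = ((-62) − 41·(-577/309))/11 = 409/309.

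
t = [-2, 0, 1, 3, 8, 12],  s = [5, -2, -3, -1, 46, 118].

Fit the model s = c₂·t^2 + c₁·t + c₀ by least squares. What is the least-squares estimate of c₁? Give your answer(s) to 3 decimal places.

c₁ = -2.043

Sums needed: Σt^2·t^2 = 24930, Σt^2·t = 2260, Σt^2 = 222, Σt·t = 222, Σt = 22, Σ1 = 6.
For Xᵀs: Σt^2·s = 19944, Σt·s = 1768, Σs = 163.
Normal equations: [[24930, 2260, 222]; [2260, 222, 22]; [222, 22, 6]]·[c₂, c₁, c₀]ᵀ = [19944, 1768, 163]ᵀ.
Inverting the 3×3 Gram matrix, [c₂, c₁, c₀]ᵀ = [37373/37038, -25223/12346, -99149/37038]ᵀ.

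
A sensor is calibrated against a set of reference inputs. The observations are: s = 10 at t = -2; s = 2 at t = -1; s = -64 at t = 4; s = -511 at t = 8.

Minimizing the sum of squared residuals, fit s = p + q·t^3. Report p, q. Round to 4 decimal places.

AᵀA·[p, q]ᵀ = Aᵀs reads: 4·p + 567·q = -563;  567·p + 266305·q = -265810.
det = 4·266305 − 567² = 743731.
p = ((-563)·266305 − 567·(-265810))/743731 = 784555/743731; q = (4·(-265810) − 567·(-563))/743731 = -744019/743731.

p = 1.0549, q = -1.0004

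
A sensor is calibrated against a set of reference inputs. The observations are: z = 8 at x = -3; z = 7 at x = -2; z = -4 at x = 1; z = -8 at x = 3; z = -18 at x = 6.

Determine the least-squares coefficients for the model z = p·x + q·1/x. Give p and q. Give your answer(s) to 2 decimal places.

Forming MᵀM = [[59, 5]; [5, 3/2]] and Mᵀz = [-174, -95/6]ᵀ gives MᵀM·[p, q]ᵀ = Mᵀz.
det = 59·(3/2) − 5² = 127/2.
p = ((-174)·(3/2) − 5·(-95/6))/(127/2) = -1091/381; q = (59·(-95/6) − 5·(-174))/(127/2) = -385/381.

p = -2.86, q = -1.01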